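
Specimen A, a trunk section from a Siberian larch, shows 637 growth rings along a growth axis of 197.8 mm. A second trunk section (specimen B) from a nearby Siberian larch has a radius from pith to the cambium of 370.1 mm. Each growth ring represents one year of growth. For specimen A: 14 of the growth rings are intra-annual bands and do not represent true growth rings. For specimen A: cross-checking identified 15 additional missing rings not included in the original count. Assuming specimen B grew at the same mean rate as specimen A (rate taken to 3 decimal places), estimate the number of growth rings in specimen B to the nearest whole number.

Specimen A: after corrections the count is 637 − 14 + 15 = 638 growth rings.
A: Mean rate = 197.8 mm / 638 years ≈ 0.310 mm/yr.
For B, 370.1 / 0.310 = 1193.87 years ≈ 1194 growth rings.

1194 growth rings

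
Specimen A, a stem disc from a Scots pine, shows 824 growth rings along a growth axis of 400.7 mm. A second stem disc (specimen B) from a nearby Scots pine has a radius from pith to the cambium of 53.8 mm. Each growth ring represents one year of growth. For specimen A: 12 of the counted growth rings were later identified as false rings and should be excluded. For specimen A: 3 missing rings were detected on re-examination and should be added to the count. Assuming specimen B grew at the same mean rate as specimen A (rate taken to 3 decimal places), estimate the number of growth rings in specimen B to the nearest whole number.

Specimen A: true growth ring count = 824 − 12 + 3 = 815.
A: 400.7 mm over 815 years gives 400.7 / 815 ≈ 0.492 mm/yr.
Specimen B: 53.8 mm / 0.492 mm per year = 109.35 years ≈ 109 growth rings.

109 growth rings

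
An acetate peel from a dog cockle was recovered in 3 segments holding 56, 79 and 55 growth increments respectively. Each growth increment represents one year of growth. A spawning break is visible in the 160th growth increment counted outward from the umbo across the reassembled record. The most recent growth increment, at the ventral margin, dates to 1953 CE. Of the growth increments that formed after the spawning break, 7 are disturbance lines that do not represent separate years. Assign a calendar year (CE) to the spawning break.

Total growth increments = 56 + 79 + 55 = 190.
The spawning break sits at growth increment 160 from the umbo, so 190 − 160 = 30 growth increments formed after it.
Removing the 7 false growth increments leaves 30 − 7 = 23 true growth increments beyond the spawning break.
1953 − 23 = 1930 CE.

1930 CE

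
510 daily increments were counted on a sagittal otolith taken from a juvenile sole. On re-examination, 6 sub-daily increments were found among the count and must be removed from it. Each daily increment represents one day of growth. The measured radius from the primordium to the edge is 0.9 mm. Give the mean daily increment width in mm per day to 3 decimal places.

0.002 mm per day

Correcting the raw count gives 510 − 6 = 504 true daily increments.
Mean rate = 0.9 mm / 504 days ≈ 0.002 mm per day.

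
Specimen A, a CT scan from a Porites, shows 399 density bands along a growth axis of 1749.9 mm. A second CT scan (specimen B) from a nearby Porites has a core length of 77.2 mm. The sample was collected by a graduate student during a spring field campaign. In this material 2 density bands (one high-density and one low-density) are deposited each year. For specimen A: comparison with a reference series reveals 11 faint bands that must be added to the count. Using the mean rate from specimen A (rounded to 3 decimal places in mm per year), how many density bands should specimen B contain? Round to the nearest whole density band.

18 density bands

Specimen A: after corrections the count is 399 + 11 = 410 density bands.
Specimen A: 410 density bands at 2 per year is 410 / 2 = 205 years.
A: Mean rate = 1749.9 mm / 205 years ≈ 8.536 mm/yr.
Specimen B: 77.2 mm / 8.536 mm per year = 9.04 years; at 2 density bands per year that is 9.04 × 2 ≈ 18 density bands.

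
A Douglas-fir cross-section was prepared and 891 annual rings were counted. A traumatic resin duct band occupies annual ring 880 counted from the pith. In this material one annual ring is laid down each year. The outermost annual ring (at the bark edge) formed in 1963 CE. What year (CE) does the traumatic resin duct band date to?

1952 CE

891 − 880 = 11 annual rings lie beyond the traumatic resin duct band toward the bark edge.
The annual ring at the bark edge is 1963 CE, so the traumatic resin duct band dates to 1963 − 11 = 1952 CE.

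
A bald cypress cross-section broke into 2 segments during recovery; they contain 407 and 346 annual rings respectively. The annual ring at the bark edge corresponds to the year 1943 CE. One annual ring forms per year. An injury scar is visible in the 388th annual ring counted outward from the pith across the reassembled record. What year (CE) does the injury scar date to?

Total annual rings = 407 + 346 = 753.
Between annual ring 388 and the bark edge there are 753 − 388 = 365 annual rings.
The annual ring at the bark edge is 1943 CE, so the injury scar dates to 1943 − 365 = 1578 CE.

1578 CE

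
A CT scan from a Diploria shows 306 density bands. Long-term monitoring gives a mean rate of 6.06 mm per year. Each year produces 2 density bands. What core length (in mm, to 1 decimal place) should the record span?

Dividing by 2 density bands per year: 306 / 2 = 153 years.
Length ≈ 6.06 × 153 = 927.2 mm.

927.2 mm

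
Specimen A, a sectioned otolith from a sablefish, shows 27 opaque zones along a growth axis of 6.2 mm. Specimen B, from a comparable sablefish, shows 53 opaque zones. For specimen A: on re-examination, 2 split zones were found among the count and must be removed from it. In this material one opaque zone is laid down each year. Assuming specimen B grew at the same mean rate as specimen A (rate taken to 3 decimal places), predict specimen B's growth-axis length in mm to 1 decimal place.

13.1 mm

Specimen A: adjusted count: 27 − 2 = 25 opaque zones.
A: 6.2 mm over 25 years gives 6.2 / 25 ≈ 0.248 mm per year.
For B, 0.248 mm/year × 53 years = 13.1 mm.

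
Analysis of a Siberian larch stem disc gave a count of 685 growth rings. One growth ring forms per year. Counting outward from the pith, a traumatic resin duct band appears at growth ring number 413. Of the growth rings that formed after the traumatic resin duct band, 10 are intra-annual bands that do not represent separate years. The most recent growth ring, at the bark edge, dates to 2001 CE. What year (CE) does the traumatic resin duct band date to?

685 − 413 = 272 growth rings lie beyond the traumatic resin duct band toward the bark edge.
Removing the 10 false growth rings leaves 272 − 10 = 262 true growth rings beyond the traumatic resin duct band.
2001 − 262 = 1739 CE.

1739 CE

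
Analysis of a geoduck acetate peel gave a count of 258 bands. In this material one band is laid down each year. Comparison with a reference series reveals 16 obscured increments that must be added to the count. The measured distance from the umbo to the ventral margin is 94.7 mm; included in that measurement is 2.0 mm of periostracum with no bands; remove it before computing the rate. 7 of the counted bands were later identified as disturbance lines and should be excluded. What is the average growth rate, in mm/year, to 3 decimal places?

0.347 mm/year

Correcting the raw count gives 258 − 7 + 16 = 267 true bands.
Removing the 2.0 mm offcut leaves 94.7 − 2.0 = 92.7 mm.
Extension rate ≈ 92.7 / 267 = 0.347 mm/year.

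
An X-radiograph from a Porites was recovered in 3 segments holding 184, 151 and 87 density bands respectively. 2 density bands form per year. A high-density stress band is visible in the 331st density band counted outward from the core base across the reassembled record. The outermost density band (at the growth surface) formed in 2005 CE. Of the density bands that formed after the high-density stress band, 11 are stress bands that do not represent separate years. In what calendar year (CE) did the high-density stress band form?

Total density bands = 184 + 151 + 87 = 422.
Between density band 331 and the growth surface there are 422 − 331 = 91 density bands.
91 − 11 false = 80 true density bands after the high-density stress band.
80 density bands at 2 per year is 80 / 2 = 40 years.
Counting back 40 years from 2005 CE places the high-density stress band in 2005 − 40 = 1965 CE.

1965 CE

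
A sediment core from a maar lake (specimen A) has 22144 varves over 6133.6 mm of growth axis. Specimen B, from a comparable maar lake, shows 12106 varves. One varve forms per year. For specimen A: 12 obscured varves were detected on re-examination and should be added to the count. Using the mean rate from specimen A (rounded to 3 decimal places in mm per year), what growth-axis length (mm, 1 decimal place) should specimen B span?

Specimen A: true varve count = 22144 + 12 = 22156.
A: 6133.6 mm over 22156 years gives 6133.6 / 22156 ≈ 0.277 mm/year.
Length of B = 0.277 × 12106 = 3353.4 mm.

3353.4 mm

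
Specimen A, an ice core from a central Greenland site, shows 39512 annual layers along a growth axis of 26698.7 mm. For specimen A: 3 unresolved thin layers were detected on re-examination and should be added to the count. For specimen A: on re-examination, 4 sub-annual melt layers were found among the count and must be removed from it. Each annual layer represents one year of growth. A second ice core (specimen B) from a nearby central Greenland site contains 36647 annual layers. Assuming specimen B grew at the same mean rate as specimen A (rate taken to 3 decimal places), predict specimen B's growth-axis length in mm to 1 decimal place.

Specimen A: true annual layer count = 39512 − 4 + 3 = 39511.
A: Extension rate ≈ 26698.7 / 39511 = 0.676 mm/yr.
For B, 0.676 mm/year × 36647 years = 24773.4 mm.

24773.4 mm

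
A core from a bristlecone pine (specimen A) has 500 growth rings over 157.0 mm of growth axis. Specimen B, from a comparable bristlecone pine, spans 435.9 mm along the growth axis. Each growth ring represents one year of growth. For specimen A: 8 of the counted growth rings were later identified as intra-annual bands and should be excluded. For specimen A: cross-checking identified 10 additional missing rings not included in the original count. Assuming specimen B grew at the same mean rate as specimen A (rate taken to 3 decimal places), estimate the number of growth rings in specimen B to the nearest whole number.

1393 growth rings

Specimen A: after corrections the count is 500 − 8 + 10 = 502 growth rings.
A: 157.0 mm over 502 years gives 157.0 / 502 ≈ 0.313 mm/year.
B spans 435.9 / 0.313 = 1392.65 years ≈ 1393 growth rings.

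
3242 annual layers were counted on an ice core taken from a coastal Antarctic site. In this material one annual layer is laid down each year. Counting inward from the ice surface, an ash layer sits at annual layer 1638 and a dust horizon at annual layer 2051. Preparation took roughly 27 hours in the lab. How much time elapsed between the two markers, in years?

2051 − 1638 = 413 annual layers lie between the two events.
At one annual layer per year, 413 years elapsed between them.

413 yr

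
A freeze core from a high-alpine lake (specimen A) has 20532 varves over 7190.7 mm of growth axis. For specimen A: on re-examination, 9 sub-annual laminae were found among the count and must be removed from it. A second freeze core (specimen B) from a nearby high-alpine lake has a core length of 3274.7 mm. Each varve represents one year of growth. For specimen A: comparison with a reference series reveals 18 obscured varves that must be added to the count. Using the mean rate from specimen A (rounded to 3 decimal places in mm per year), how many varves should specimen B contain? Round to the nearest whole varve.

Specimen A: correcting the raw count gives 20532 − 9 + 18 = 20541 true varves.
A: Extension rate ≈ 7190.7 / 20541 = 0.350 mm/yr.
Specimen B: 3274.7 mm / 0.350 mm per year = 9356.29 years ≈ 9356 varves.

9356 varves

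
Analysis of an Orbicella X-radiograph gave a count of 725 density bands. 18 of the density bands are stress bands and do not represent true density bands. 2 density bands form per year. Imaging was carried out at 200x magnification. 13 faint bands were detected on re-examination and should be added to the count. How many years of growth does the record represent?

360 years

True density band count = 725 − 18 + 13 = 720.
With 2 density bands per year, 720 / 2 = 360 years.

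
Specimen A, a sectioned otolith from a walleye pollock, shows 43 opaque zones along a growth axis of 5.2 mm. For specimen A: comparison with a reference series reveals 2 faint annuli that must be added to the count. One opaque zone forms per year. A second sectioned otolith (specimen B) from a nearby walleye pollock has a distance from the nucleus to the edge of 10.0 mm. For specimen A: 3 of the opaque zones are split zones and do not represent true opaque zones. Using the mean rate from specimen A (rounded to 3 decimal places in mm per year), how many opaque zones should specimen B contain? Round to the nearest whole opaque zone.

81 opaque zones

Specimen A: correcting the raw count gives 43 − 3 + 2 = 42 true opaque zones.
A: 5.2 mm over 42 years gives 5.2 / 42 ≈ 0.124 mm/year.
B spans 10.0 / 0.124 = 80.65 years ≈ 81 opaque zones.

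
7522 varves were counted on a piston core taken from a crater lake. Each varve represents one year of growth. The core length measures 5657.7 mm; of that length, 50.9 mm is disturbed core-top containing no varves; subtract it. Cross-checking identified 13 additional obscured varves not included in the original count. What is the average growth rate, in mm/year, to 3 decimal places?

0.744 mm/year

True varve count = 7522 + 13 = 7535.
The growth record spans 5657.7 − 50.9 = 5606.8 mm.
Mean rate = 5606.8 mm / 7535 years ≈ 0.744 mm/year.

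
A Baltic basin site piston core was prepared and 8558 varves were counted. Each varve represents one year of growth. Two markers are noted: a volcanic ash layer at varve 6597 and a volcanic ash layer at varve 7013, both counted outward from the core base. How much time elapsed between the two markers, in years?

Separation: 7013 − 6597 = 416 varves.
One varve per year makes the interval 416 years.

416 yr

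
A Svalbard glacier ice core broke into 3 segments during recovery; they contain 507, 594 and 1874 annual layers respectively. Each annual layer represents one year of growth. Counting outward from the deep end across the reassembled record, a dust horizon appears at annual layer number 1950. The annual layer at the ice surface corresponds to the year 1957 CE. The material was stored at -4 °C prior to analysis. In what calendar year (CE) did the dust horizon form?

Total annual layers = 507 + 594 + 1874 = 2975.
2975 − 1950 = 1025 annual layers lie beyond the dust horizon toward the ice surface.
The annual layer at the ice surface is 1957 CE, so the dust horizon dates to 1957 − 1025 = 932 CE.

932 CE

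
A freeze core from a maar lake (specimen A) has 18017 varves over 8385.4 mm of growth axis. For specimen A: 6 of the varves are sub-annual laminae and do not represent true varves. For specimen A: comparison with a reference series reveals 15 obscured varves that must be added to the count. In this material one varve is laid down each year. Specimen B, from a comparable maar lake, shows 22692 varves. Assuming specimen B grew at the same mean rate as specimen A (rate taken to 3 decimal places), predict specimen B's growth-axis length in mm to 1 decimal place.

10551.8 mm

Specimen A: after corrections the count is 18017 − 6 + 15 = 18026 varves.
A: Mean rate = 8385.4 mm / 18026 years ≈ 0.465 mm/year.
For B, 0.465 mm/year × 22692 years = 10551.8 mm.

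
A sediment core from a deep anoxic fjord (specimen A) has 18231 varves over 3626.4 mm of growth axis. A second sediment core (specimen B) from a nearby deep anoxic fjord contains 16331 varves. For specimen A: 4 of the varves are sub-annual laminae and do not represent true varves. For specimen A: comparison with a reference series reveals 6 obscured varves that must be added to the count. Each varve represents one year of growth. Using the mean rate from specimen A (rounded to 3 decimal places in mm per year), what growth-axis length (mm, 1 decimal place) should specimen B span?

Specimen A: after corrections the count is 18231 − 4 + 6 = 18233 varves.
A: Mean rate = 3626.4 mm / 18233 years ≈ 0.199 mm/yr.
B's length ≈ 0.199 × 16331 = 3249.9 mm.

3249.9 mm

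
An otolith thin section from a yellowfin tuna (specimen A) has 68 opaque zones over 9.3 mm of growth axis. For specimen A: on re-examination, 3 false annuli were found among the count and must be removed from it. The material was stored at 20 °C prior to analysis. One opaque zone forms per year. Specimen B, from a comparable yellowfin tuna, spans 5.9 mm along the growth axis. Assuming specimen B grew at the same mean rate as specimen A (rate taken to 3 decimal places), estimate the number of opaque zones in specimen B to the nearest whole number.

41 opaque zones

Specimen A: correcting the raw count gives 68 − 3 = 65 true opaque zones.
A: Extension rate ≈ 9.3 / 65 = 0.143 mm/year.
Specimen B: 5.9 mm / 0.143 mm per year = 41.26 years ≈ 41 opaque zones.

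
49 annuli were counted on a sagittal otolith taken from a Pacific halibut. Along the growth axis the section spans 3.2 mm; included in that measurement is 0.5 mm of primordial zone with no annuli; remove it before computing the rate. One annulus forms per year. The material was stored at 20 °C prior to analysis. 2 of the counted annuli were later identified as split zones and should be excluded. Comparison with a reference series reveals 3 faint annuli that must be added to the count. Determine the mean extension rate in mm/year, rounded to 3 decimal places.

0.054 mm/year

True annulus count = 49 − 2 + 3 = 50.
Removing the 0.5 mm offcut leaves 3.2 − 0.5 = 2.7 mm.
2.7 mm over 50 years gives 2.7 / 50 ≈ 0.054 mm/year.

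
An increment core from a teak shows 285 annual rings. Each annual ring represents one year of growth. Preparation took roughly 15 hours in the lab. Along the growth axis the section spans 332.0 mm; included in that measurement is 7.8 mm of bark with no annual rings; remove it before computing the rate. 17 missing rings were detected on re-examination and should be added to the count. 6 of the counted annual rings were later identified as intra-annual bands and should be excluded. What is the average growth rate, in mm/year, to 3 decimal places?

1.095 mm/year

Correcting the raw count gives 285 − 6 + 17 = 296 true annual rings.
Removing the 7.8 mm offcut leaves 332.0 − 7.8 = 324.2 mm.
324.2 mm over 296 years gives 324.2 / 296 ≈ 1.095 mm/year.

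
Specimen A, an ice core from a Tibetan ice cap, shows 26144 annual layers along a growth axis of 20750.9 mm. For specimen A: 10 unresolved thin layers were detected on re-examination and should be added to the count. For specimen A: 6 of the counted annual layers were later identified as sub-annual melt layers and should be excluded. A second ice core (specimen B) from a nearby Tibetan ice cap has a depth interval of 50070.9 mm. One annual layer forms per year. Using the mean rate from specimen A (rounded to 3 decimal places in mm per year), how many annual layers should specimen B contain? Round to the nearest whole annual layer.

Specimen A: after corrections the count is 26144 − 6 + 10 = 26148 annual layers.
A: Mean rate = 20750.9 mm / 26148 years ≈ 0.794 mm/yr.
Specimen B: 50070.9 mm / 0.794 mm per year = 63061.59 years ≈ 63062 annual layers.

63062 annual layers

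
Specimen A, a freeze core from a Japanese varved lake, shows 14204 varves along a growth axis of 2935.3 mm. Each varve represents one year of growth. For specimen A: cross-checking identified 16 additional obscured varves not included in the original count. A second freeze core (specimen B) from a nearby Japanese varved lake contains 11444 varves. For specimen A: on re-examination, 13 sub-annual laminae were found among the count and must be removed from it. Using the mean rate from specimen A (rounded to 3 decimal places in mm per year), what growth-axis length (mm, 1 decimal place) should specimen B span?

Specimen A: correcting the raw count gives 14204 − 13 + 16 = 14207 true varves.
A: 2935.3 mm over 14207 years gives 2935.3 / 14207 ≈ 0.207 mm/year.
For B, 0.207 mm/year × 11444 years = 2368.9 mm.

2368.9 mm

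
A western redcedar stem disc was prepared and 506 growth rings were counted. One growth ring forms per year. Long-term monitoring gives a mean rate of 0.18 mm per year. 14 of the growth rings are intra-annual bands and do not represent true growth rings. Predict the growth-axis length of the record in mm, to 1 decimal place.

88.6 mm

After corrections the count is 506 − 14 = 492 growth rings.
Length ≈ 0.18 × 492 = 88.6 mm.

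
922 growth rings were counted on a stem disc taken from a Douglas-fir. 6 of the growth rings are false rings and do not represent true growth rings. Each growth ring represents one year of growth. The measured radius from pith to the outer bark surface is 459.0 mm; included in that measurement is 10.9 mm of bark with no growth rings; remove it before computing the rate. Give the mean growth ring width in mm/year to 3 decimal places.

0.489 mm/year

After corrections the count is 922 − 6 = 916 growth rings.
Net length = 459.0 − 10.9 = 448.1 mm.
Mean rate = 448.1 mm / 916 years ≈ 0.489 mm/year.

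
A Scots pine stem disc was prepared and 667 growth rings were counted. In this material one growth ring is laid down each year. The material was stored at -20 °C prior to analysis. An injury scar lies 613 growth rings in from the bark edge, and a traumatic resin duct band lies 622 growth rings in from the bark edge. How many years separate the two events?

9 yr

The two markers are separated by 622 − 613 = 9 growth rings.
One growth ring per year makes the interval 9 years.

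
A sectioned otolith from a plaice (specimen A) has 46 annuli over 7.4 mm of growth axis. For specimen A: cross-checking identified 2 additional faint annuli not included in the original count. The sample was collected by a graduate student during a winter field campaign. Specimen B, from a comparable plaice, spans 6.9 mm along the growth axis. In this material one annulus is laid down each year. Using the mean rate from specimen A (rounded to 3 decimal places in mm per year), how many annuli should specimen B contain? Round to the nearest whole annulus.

Specimen A: correcting the raw count gives 46 + 2 = 48 true annuli.
A: Mean rate = 7.4 mm / 48 years ≈ 0.154 mm per year.
Specimen B: 6.9 mm / 0.154 mm per year = 44.81 years ≈ 45 annuli.

45 annuli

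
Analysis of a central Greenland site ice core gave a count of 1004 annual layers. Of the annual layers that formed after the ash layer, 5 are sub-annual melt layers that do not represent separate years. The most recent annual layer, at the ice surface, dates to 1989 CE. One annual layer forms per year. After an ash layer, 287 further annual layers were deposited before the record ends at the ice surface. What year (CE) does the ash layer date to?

1707 CE

287 annual layers formed after the ash layer.
Removing the 5 false annual layers leaves 287 − 5 = 282 true annual layers beyond the ash layer.
The annual layer at the ice surface is 1989 CE, so the ash layer dates to 1989 − 282 = 1707 CE.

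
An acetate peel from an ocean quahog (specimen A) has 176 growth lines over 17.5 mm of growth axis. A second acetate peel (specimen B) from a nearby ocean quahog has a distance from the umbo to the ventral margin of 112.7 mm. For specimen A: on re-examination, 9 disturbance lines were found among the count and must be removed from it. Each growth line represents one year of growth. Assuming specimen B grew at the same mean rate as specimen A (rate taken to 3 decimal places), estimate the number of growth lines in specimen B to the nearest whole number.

1073 growth lines

Specimen A: adjusted count: 176 − 9 = 167 growth lines.
A: Mean rate = 17.5 mm / 167 years ≈ 0.105 mm per year.
For B, 112.7 / 0.105 = 1073.33 years ≈ 1073 growth lines.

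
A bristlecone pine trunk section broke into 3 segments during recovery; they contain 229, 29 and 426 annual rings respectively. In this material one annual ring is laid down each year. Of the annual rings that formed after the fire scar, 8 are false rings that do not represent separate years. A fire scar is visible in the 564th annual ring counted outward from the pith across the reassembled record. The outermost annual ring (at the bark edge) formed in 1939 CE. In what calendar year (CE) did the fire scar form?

Total annual rings = 229 + 29 + 426 = 684.
Between annual ring 564 and the bark edge there are 684 − 564 = 120 annual rings.
Removing the 8 false annual rings leaves 120 − 8 = 112 true annual rings beyond the fire scar.
Counting back 112 years from 1939 CE places the fire scar in 1939 − 112 = 1827 CE.

1827 CE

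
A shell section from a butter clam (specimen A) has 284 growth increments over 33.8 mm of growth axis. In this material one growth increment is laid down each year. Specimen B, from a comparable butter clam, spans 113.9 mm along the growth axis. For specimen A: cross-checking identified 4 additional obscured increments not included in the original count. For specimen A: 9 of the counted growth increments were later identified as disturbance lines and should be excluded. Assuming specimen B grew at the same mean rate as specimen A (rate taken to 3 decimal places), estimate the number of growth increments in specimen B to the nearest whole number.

Specimen A: after corrections the count is 284 − 9 + 4 = 279 growth increments.
A: Mean rate = 33.8 mm / 279 years ≈ 0.121 mm/year.
For B, 113.9 / 0.121 = 941.32 years ≈ 941 growth increments.

941 growth increments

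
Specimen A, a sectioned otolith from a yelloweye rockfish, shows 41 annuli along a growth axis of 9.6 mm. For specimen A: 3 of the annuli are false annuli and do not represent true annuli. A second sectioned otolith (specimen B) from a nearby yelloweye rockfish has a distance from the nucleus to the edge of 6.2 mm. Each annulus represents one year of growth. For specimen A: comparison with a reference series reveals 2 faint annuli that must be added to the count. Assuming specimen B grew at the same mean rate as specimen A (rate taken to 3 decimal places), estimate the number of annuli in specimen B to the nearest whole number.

Specimen A: after corrections the count is 41 − 3 + 2 = 40 annuli.
A: 9.6 mm over 40 years gives 9.6 / 40 ≈ 0.240 mm/yr.
For B, 6.2 / 0.240 = 25.83 years ≈ 26 annuli.

26 annuli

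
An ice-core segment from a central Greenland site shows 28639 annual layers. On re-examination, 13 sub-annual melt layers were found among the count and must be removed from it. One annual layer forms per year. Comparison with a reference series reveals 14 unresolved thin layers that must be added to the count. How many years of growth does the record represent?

True annual layer count = 28639 − 13 + 14 = 28640.
With a one-to-one annual layer periodicity this is 28640 years.

28640 years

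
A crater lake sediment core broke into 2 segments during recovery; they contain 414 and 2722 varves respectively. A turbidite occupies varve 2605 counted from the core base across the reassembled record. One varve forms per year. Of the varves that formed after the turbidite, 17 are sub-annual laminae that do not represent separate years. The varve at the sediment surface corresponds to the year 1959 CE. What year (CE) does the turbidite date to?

Total varves = 414 + 2722 = 3136.
The turbidite sits at varve 2605 from the core base, so 3136 − 2605 = 531 varves formed after it.
Excluding 17 false varves: 531 − 17 = 514.
The varve at the sediment surface is 1959 CE, so the turbidite dates to 1959 − 514 = 1445 CE.

1445 CE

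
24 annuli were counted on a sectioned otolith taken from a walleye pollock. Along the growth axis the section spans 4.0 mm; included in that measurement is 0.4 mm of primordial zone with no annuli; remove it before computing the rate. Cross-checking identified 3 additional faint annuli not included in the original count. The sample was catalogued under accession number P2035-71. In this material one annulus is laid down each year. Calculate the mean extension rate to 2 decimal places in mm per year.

True annulus count = 24 + 3 = 27.
Removing the 0.4 mm offcut leaves 4.0 − 0.4 = 3.6 mm.
Extension rate ≈ 3.6 / 27 = 0.13 mm per year.

0.13 mm per year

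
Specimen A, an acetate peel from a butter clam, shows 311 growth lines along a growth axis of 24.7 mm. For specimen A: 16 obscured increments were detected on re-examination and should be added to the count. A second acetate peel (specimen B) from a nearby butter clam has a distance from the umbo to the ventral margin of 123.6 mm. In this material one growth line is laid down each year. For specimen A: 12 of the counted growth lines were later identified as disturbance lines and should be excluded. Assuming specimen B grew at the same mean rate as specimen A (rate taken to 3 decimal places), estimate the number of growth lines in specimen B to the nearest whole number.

Specimen A: true growth line count = 311 − 12 + 16 = 315.
A: Extension rate ≈ 24.7 / 315 = 0.078 mm/yr.
B spans 123.6 / 0.078 = 1584.62 years ≈ 1585 growth lines.

1585 growth lines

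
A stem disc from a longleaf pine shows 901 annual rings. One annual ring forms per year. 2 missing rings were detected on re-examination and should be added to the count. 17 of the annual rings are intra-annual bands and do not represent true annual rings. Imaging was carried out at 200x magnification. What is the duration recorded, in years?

True annual ring count = 901 − 17 + 2 = 886.
One annual ring per year makes the duration 886 years.

886 yr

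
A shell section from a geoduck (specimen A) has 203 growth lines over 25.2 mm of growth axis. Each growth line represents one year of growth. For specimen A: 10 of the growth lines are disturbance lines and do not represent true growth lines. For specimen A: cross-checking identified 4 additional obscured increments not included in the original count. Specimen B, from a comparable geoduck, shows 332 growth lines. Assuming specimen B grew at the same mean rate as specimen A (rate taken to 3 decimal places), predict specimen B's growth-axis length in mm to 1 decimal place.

42.5 mm

Specimen A: adjusted count: 203 − 10 + 4 = 197 growth lines.
A: Extension rate ≈ 25.2 / 197 = 0.128 mm/year.
For B, 0.128 mm/year × 332 years = 42.5 mm.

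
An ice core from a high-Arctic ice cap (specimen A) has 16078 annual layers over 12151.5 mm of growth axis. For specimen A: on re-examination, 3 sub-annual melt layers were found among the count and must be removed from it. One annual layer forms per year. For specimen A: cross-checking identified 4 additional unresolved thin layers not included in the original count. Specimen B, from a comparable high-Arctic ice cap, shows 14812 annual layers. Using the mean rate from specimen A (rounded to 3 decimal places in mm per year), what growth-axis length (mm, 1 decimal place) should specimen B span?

Specimen A: adjusted count: 16078 − 3 + 4 = 16079 annual layers.
A: 12151.5 mm over 16079 years gives 12151.5 / 16079 ≈ 0.756 mm/year.
B's length ≈ 0.756 × 14812 = 11197.9 mm.

11197.9 mm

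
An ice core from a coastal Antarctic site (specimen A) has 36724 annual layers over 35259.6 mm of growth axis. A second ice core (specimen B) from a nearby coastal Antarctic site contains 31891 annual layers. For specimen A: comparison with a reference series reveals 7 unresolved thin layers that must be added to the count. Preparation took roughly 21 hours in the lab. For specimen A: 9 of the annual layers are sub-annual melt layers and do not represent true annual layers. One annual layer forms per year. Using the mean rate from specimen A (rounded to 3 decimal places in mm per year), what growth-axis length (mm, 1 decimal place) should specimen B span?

30615.4 mm

Specimen A: true annual layer count = 36724 − 9 + 7 = 36722.
A: 35259.6 mm over 36722 years gives 35259.6 / 36722 ≈ 0.960 mm/year.
B's length ≈ 0.960 × 31891 = 30615.4 mm.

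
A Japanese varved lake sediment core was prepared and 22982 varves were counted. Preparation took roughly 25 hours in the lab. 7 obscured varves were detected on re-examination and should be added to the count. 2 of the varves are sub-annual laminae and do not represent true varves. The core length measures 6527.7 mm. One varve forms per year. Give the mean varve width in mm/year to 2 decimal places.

0.28 mm/year

After corrections the count is 22982 − 2 + 7 = 22987 varves.
Extension rate ≈ 6527.7 / 22987 = 0.28 mm/year.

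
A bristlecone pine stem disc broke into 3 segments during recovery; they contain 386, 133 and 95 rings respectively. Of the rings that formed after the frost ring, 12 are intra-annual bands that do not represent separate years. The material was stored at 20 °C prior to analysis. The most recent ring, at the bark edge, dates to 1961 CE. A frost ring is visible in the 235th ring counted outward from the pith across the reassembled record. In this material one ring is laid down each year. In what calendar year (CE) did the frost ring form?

Total rings = 386 + 133 + 95 = 614.
The frost ring sits at ring 235 from the pith, so 614 − 235 = 379 rings formed after it.
Removing the 12 false rings leaves 379 − 12 = 367 true rings beyond the frost ring.
1961 − 367 = 1594 CE.

1594 CE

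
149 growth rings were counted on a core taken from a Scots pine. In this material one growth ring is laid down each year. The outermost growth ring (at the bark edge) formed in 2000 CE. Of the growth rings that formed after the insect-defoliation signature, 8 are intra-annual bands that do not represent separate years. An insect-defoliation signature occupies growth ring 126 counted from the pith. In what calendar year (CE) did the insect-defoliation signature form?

Between growth ring 126 and the bark edge there are 149 − 126 = 23 growth rings.
23 − 8 false = 15 true growth rings after the insect-defoliation signature.
The growth ring at the bark edge is 2000 CE, so the insect-defoliation signature dates to 2000 − 15 = 1985 CE.

1985 CE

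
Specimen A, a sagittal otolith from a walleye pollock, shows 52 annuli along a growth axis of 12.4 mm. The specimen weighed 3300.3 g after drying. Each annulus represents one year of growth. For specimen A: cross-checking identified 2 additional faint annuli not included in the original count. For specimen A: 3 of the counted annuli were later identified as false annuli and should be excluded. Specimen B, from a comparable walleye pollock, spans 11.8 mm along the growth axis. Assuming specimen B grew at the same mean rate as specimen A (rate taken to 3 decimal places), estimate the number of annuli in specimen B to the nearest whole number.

49 annuli

Specimen A: true annulus count = 52 − 3 + 2 = 51.
A: Extension rate ≈ 12.4 / 51 = 0.243 mm/yr.
For B, 11.8 / 0.243 = 48.56 years ≈ 49 annuli.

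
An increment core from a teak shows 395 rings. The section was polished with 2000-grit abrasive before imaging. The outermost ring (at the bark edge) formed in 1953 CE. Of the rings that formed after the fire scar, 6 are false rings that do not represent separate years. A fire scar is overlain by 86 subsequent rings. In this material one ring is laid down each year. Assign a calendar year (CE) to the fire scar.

86 rings post-date the fire scar.
Excluding 6 false rings: 86 − 6 = 80.
Counting back 80 years from 1953 CE places the fire scar in 1953 − 80 = 1873 CE.

1873 CE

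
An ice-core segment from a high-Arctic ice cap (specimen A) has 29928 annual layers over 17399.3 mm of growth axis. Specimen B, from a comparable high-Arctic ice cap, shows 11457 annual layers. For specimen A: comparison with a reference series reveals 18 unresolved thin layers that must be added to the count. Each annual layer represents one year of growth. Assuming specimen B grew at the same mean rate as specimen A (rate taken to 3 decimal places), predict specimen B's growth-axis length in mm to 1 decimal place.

Specimen A: true annual layer count = 29928 + 18 = 29946.
A: Extension rate ≈ 17399.3 / 29946 = 0.581 mm/yr.
For B, 0.581 mm/year × 11457 years = 6656.5 mm.

6656.5 mm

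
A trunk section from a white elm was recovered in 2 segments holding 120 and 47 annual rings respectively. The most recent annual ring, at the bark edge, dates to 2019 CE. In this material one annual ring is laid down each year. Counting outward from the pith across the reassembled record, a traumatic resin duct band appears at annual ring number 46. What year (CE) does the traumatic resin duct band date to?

1898 CE

Total annual rings = 120 + 47 = 167.
167 − 46 = 121 annual rings lie beyond the traumatic resin duct band toward the bark edge.
The annual ring at the bark edge is 2019 CE, so the traumatic resin duct band dates to 2019 − 121 = 1898 CE.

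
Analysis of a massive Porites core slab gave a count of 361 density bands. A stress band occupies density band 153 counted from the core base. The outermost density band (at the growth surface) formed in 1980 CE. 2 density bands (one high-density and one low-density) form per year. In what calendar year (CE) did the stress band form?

1876 CE

The stress band sits at density band 153 from the core base, so 361 − 153 = 208 density bands formed after it.
Dividing by 2 density bands per year: 208 / 2 = 104 years.
Counting back 104 years from 1980 CE places the stress band in 1980 − 104 = 1876 CE.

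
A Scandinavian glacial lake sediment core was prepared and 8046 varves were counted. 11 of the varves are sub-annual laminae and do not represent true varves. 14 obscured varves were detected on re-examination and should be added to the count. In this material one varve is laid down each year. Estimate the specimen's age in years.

True varve count = 8046 − 11 + 14 = 8049.
One varve per year makes the duration 8049 years.

8049 yr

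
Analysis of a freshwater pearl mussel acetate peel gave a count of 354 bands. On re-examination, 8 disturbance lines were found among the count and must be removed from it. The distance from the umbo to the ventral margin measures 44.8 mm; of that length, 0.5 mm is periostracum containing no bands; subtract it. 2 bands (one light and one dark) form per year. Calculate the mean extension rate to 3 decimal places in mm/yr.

True band count = 354 − 8 = 346.
346 bands at 2 per year is 346 / 2 = 173 years.
Removing the 0.5 mm offcut leaves 44.8 − 0.5 = 44.3 mm.
Extension rate ≈ 44.3 / 173 = 0.256 mm/yr.

0.256 mm/yr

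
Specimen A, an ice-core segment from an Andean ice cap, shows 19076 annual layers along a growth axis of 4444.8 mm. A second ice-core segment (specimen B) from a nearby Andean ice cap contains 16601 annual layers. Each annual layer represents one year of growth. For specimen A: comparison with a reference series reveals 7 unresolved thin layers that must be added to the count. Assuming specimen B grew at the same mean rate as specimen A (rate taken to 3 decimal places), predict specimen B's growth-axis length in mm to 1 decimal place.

3868.0 mm

Specimen A: after corrections the count is 19076 + 7 = 19083 annual layers.
A: 4444.8 mm over 19083 years gives 4444.8 / 19083 ≈ 0.233 mm/yr.
Length of B = 0.233 × 16601 = 3868.0 mm.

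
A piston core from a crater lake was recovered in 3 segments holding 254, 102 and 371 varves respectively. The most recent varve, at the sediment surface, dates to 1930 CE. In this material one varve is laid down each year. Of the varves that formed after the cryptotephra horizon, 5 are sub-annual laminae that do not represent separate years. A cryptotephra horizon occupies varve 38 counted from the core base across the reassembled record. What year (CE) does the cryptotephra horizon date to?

1246 CE

Total varves = 254 + 102 + 371 = 727.
The cryptotephra horizon sits at varve 38 from the core base, so 727 − 38 = 689 varves formed after it.
Removing the 5 false varves leaves 689 − 5 = 684 true varves beyond the cryptotephra horizon.
The varve at the sediment surface is 1930 CE, so the cryptotephra horizon dates to 1930 − 684 = 1246 CE.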